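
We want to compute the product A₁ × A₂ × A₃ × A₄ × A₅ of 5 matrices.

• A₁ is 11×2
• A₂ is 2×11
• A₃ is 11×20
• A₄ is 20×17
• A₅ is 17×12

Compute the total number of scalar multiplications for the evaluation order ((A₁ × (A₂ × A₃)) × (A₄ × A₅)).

7600

(A₂ × A₃): 2×11 by 11×20 → 2×20, cost 2·11·20 = 440
(A₁ × (A₂ × A₃)): 11×2 by 2×20 → 11×20, cost 11·2·20 = 440; cumulative 880
(A₄ × A₅): 20×17 by 17×12 → 20×12, cost 20·17·12 = 4080
((A₁ × (A₂ × A₃)) × (A₄ × A₅)): 11×20 by 20×12 → 11×12, cost 11·20·12 = 2640; cumulative 7600
Total: 7600 scalar multiplications.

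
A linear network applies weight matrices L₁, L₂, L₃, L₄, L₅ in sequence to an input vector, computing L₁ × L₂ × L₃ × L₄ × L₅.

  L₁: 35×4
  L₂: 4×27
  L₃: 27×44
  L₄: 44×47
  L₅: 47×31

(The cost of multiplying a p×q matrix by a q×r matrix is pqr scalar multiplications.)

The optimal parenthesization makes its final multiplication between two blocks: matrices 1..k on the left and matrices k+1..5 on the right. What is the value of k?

1

Adjacent pairs: L₁L₂ = 35·4·27 = 3780; L₂L₃ = 4·27·44 = 4752; L₃L₄ = 27·44·47 = 55836; L₄L₅ = 44·47·31 = 64108.
Length 3: L₁..L₃: k=1: 0+4752+35·4·44=10912; k=2: 3780+0+35·27·44=45360 → min 10912 | L₂..L₄: k=2: 0+55836+4·27·47=60912; k=3: 4752+0+4·44·47=13024 → min 13024 | L₃..L₅: k=3: 0+64108+27·44·31=100936; k=4: 55836+0+27·47·31=95175 → min 95175.
Length 4: L₁..L₄: k=1: 0+13024+35·4·47=19604; k=2: 3780+55836+35·27·47=104031; k=3: 10912+0+35·44·47=83292 → min 19604 | L₂..L₅: k=2: 0+95175+4·27·31=98523; k=3: 4752+64108+4·44·31=74316; k=4: 13024+0+4·47·31=18852 → min 18852.
Top-level splits: k=1: (L₁..L₁)·(L₂..L₅) → 0+18852+35·4·31 = 23192; k=2: (L₁..L₂)·(L₃..L₅) → 3780+95175+35·27·31 = 128250; k=3: (L₁..L₃)·(L₄..L₅) → 10912+64108+35·44·31 = 122760; k=4: (L₁..L₄)·(L₅..L₅) → 19604+0+35·47·31 = 70599.
Best split is after L₁, i.e. k = 1.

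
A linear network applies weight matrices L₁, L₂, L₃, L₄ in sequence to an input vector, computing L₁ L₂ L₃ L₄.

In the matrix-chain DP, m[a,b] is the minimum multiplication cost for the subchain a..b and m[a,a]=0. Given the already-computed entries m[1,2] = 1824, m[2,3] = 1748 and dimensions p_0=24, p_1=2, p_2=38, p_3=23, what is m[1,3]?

m[1,3] = min over k∈[1,2] of m[1,k]+m[k+1,3]+p_{0}·p_k·p_{3}.
k=1: 0 + 1748 + 24·2·23 = 2852; k=2: 1824 + 0 + 24·38·23 = 22800.
Minimum: 2852 at k=1.

2852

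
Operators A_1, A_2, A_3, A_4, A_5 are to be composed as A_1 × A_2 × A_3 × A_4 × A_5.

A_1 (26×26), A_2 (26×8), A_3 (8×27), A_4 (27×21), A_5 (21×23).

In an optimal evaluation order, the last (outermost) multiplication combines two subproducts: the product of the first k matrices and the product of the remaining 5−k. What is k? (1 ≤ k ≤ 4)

Adjacent pairs: A_1A_2 = 26·26·8 = 5408; A_2A_3 = 26·8·27 = 5616; A_3A_4 = 8·27·21 = 4536; A_4A_5 = 27·21·23 = 13041.
Length 3: A_1..A_3: k=1: 0+5616+26·26·27=23868; k=2: 5408+0+26·8·27=11024 → min 11024 | A_2..A_4: k=2: 0+4536+26·8·21=8904; k=3: 5616+0+26·27·21=20358 → min 8904 | A_3..A_5: k=3: 0+13041+8·27·23=18009; k=4: 4536+0+8·21·23=8400 → min 8400.
Length 4: A_1..A_4: k=1: 0+8904+26·26·21=23100; k=2: 5408+4536+26·8·21=14312; k=3: 11024+0+26·27·21=25766 → min 14312 | A_2..A_5: k=2: 0+8400+26·8·23=13184; k=3: 5616+13041+26·27·23=34803; k=4: 8904+0+26·21·23=21462 → min 13184.
Top-level splits: k=1: (A_1..A_1)·(A_2..A_5) → 0+13184+26·26·23 = 28732; k=2: (A_1..A_2)·(A_3..A_5) → 5408+8400+26·8·23 = 18592; k=3: (A_1..A_3)·(A_4..A_5) → 11024+13041+26·27·23 = 40211; k=4: (A_1..A_4)·(A_5..A_5) → 14312+0+26·21·23 = 26870.
Best split is after A_2, i.e. k = 2.

2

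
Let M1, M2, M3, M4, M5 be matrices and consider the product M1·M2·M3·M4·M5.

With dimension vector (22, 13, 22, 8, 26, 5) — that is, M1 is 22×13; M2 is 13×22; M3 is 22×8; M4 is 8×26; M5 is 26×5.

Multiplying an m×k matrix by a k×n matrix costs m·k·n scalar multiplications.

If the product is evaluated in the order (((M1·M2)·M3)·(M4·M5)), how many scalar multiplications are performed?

(M1·M2): 22×13 by 13×22 → 22×22, cost 22·13·22 = 6292
((M1·M2)·M3): 22×22 by 22×8 → 22×8, cost 22·22·8 = 3872; cumulative 10164
(M4·M5): 8×26 by 26×5 → 8×5, cost 8·26·5 = 1040
(((M1·M2)·M3)·(M4·M5)): 22×8 by 8×5 → 22×5, cost 22·8·5 = 880; cumulative 12084
Total: 12084 scalar multiplications.

12084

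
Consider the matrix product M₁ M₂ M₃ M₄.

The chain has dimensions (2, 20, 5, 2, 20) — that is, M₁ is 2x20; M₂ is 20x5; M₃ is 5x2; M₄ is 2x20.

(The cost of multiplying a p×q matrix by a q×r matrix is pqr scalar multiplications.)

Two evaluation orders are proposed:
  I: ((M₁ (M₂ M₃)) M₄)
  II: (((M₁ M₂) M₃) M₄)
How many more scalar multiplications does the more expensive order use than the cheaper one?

60

Order I = ((M₁ (M₂ M₃)) M₄): (M₂ M₃): 20×5 by 5×2 → 20×2, cost 20·5·2 = 200; (M₁ (M₂ M₃)): 2×20 by 20×2 → 2×2, cost 2·20·2 = 80; cumulative 280; ((M₁ (M₂ M₃)) M₄): 2×2 by 2×20 → 2×20, cost 2·2·20 = 80; cumulative 360. Total 360.
Order II = (((M₁ M₂) M₃) M₄): (M₁ M₂): 2×20 by 20×5 → 2×5, cost 2·20·5 = 200; ((M₁ M₂) M₃): 2×5 by 5×2 → 2×2, cost 2·5·2 = 20; cumulative 220; (((M₁ M₂) M₃) M₄): 2×2 by 2×20 → 2×20, cost 2·2·20 = 80; cumulative 300. Total 300.
Difference: |360 − 300| = 60.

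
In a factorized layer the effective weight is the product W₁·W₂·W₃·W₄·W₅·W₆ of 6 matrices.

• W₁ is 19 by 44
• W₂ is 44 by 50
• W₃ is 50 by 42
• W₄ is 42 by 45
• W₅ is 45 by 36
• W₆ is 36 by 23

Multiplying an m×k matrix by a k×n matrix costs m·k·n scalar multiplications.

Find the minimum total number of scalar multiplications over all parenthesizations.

164122

Adjacent pairs: W₁W₂ = 19·44·50 = 41800; W₂W₃ = 44·50·42 = 92400; W₃W₄ = 50·42·45 = 94500; W₄W₅ = 42·45·36 = 68040; W₅W₆ = 45·36·23 = 37260.
Length 3: W₁..W₃: k=1: 0+92400+19·44·42=127512; k=2: 41800+0+19·50·42=81700 → min 81700 | W₂..W₄: k=2: 0+94500+44·50·45=193500; k=3: 92400+0+44·42·45=175560 → min 175560 | W₃..W₅: k=3: 0+68040+50·42·36=143640; k=4: 94500+0+50·45·36=175500 → min 143640 | W₄..W₆: k=4: 0+37260+42·45·23=80730; k=5: 68040+0+42·36·23=102816 → min 80730.
Length 4: W₁..W₄: k=1: 0+175560+19·44·45=213180; k=2: 41800+94500+19·50·45=179050; k=3: 81700+0+19·42·45=117610 → min 117610 | W₂..W₅: k=2: 0+143640+44·50·36=222840; k=3: 92400+68040+44·42·36=226968; k=4: 175560+0+44·45·36=246840 → min 222840 | W₃..W₆: k=3: 0+80730+50·42·23=129030; k=4: 94500+37260+50·45·23=183510; k=5: 143640+0+50·36·23=185040 → min 129030.
Length 5: W₁..W₅: k=1: 0+222840+19·44·36=252936; k=2: 41800+143640+19·50·36=219640; k=3: 81700+68040+19·42·36=178468; k=4: 117610+0+19·45·36=148390 → min 148390 | W₂..W₆: k=2: 0+129030+44·50·23=179630; k=3: 92400+80730+44·42·23=215634; k=4: 175560+37260+44·45·23=258360; k=5: 222840+0+44·36·23=259272 → min 179630.
Length 6: W₁..W₆: k=1: 0+179630+19·44·23=198858; k=2: 41800+129030+19·50·23=192680; k=3: 81700+80730+19·42·23=180784; k=4: 117610+37260+19·45·23=174535; k=5: 148390+0+19·36·23=164122 → min 164122.
Optimal order: (((((W₁·W₂)·W₃)·W₄)·W₅)·W₆) with cost 164122.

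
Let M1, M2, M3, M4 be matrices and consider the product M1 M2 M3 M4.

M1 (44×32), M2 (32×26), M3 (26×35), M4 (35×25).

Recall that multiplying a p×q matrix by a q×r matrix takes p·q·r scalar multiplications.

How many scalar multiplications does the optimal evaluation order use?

78750

Adjacent pairs: M1M2 = 44·32·26 = 36608; M2M3 = 32·26·35 = 29120; M3M4 = 26·35·25 = 22750.
Length 3: M1..M3: k=1: 0+29120+44·32·35=78400; k=2: 36608+0+44·26·35=76648 → min 76648 | M2..M4: k=2: 0+22750+32·26·25=43550; k=3: 29120+0+32·35·25=57120 → min 43550.
Length 4: M1..M4: k=1: 0+43550+44·32·25=78750; k=2: 36608+22750+44·26·25=87958; k=3: 76648+0+44·35·25=115148 → min 78750.
Optimal order: (M1 (M2 (M3 M4))) with cost 78750.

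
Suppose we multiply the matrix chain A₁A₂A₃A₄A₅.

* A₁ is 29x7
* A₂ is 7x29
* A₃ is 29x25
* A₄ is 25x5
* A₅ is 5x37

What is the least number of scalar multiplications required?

Adjacent pairs: A₁A₂ = 29·7·29 = 5887; A₂A₃ = 7·29·25 = 5075; A₃A₄ = 29·25·5 = 3625; A₄A₅ = 25·5·37 = 4625.
Length 3: A₁..A₃: k=1: 0+5075+29·7·25=10150; k=2: 5887+0+29·29·25=26912 → min 10150 | A₂..A₄: k=2: 0+3625+7·29·5=4640; k=3: 5075+0+7·25·5=5950 → min 4640 | A₃..A₅: k=3: 0+4625+29·25·37=31450; k=4: 3625+0+29·5·37=8990 → min 8990.
Length 4: A₁..A₄: k=1: 0+4640+29·7·5=5655; k=2: 5887+3625+29·29·5=13717; k=3: 10150+0+29·25·5=13775 → min 5655 | A₂..A₅: k=2: 0+8990+7·29·37=16501; k=3: 5075+4625+7·25·37=16175; k=4: 4640+0+7·5·37=5935 → min 5935.
Length 5: A₁..A₅: k=1: 0+5935+29·7·37=13446; k=2: 5887+8990+29·29·37=45994; k=3: 10150+4625+29·25·37=41600; k=4: 5655+0+29·5·37=11020 → min 11020.
Optimal order: ((A₁(A₂(A₃A₄)))A₅) with cost 11020.

11020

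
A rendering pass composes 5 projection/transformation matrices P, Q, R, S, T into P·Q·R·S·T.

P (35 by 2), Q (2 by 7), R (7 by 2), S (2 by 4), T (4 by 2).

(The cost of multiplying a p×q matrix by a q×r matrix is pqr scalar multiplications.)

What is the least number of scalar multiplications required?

192

Adjacent pairs: PQ = 35·2·7 = 490; QR = 2·7·2 = 28; RS = 7·2·4 = 56; ST = 2·4·2 = 16.
Length 3: P..R: k=1: 0+28+35·2·2=168; k=2: 490+0+35·7·2=980 → min 168 | Q..S: k=2: 0+56+2·7·4=112; k=3: 28+0+2·2·4=44 → min 44 | R..T: k=3: 0+16+7·2·2=44; k=4: 56+0+7·4·2=112 → min 44.
Length 4: P..S: k=1: 0+44+35·2·4=324; k=2: 490+56+35·7·4=1526; k=3: 168+0+35·2·4=448 → min 324 | Q..T: k=2: 0+44+2·7·2=72; k=3: 28+16+2·2·2=52; k=4: 44+0+2·4·2=60 → min 52.
Length 5: P..T: k=1: 0+52+35·2·2=192; k=2: 490+44+35·7·2=1024; k=3: 168+16+35·2·2=324; k=4: 324+0+35·4·2=604 → min 192.
Optimal order: (P·((Q·R)·(S·T))) with cost 192.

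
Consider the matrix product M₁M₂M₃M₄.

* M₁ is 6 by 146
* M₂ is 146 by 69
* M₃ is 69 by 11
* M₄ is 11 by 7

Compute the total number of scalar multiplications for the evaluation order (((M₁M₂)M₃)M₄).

(M₁M₂): 6×146 by 146×69 → 6×69, cost 6·146·69 = 60444
((M₁M₂)M₃): 6×69 by 69×11 → 6×11, cost 6·69·11 = 4554; cumulative 64998
(((M₁M₂)M₃)M₄): 6×11 by 11×7 → 6×7, cost 6·11·7 = 462; cumulative 65460
Total: 65460 scalar multiplications.

65460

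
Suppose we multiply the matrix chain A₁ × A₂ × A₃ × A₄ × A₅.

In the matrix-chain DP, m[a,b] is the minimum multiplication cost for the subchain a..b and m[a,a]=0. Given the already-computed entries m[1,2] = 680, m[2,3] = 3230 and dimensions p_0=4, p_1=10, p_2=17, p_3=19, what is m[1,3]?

m[1,3] = min over k∈[1,2] of m[1,k]+m[k+1,3]+p_{0}·p_k·p_{3}.
k=1: 0 + 3230 + 4·10·19 = 3990; k=2: 680 + 0 + 4·17·19 = 1972.
Minimum: 1972 at k=2.

1972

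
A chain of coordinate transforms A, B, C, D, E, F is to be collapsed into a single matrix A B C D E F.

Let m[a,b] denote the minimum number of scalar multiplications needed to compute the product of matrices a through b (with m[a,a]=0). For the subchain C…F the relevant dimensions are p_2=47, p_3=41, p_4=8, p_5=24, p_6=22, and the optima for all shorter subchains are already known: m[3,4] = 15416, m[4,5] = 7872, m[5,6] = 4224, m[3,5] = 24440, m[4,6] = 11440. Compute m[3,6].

m[3,6] = min over k∈[3,5] of m[3,k]+m[k+1,6]+p_{2}·p_k·p_{6}.
k=3: 0 + 11440 + 47·41·22 = 53834; k=4: 15416 + 4224 + 47·8·22 = 27912; k=5: 24440 + 0 + 47·24·22 = 49256.
Minimum: 27912 at k=4.

27912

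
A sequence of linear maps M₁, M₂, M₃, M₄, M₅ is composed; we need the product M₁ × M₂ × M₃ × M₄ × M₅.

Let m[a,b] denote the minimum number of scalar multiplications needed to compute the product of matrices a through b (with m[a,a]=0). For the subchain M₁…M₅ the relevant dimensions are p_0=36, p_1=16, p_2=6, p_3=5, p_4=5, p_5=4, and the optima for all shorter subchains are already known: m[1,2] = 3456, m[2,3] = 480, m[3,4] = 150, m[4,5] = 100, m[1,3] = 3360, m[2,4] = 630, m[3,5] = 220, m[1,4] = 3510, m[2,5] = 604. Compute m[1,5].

m[1,5] = min over k∈[1,4] of m[1,k]+m[k+1,5]+p_{0}·p_k·p_{5}.
k=1: 0 + 604 + 36·16·4 = 2908; k=2: 3456 + 220 + 36·6·4 = 4540; k=3: 3360 + 100 + 36·5·4 = 4180; k=4: 3510 + 0 + 36·5·4 = 4230.
Minimum: 2908 at k=1.

2908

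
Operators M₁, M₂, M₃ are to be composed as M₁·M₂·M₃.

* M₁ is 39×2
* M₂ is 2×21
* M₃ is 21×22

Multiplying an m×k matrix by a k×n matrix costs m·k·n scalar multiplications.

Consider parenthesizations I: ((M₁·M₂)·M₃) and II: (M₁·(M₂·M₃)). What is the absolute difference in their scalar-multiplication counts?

Order I = ((M₁·M₂)·M₃): (M₁·M₂): 39×2 by 2×21 → 39×21, cost 39·2·21 = 1638; ((M₁·M₂)·M₃): 39×21 by 21×22 → 39×22, cost 39·21·22 = 18018; cumulative 19656. Total 19656.
Order II = (M₁·(M₂·M₃)): (M₂·M₃): 2×21 by 21×22 → 2×22, cost 2·21·22 = 924; (M₁·(M₂·M₃)): 39×2 by 2×22 → 39×22, cost 39·2·22 = 1716; cumulative 2640. Total 2640.
Difference: |19656 − 2640| = 17016.

17016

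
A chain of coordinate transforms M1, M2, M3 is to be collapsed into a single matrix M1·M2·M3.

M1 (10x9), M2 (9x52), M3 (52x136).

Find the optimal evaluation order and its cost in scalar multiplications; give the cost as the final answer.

(M1·(M2·M3)): cost 75888.
((M1·M2)·M3): cost 75400.
Optimal: ((M1·M2)·M3) with cost 75400.

75400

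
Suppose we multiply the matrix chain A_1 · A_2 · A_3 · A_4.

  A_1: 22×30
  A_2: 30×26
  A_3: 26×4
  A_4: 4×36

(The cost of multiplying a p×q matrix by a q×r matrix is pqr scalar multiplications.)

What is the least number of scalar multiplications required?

Adjacent pairs: A_1A_2 = 22·30·26 = 17160; A_2A_3 = 30·26·4 = 3120; A_3A_4 = 26·4·36 = 3744.
Length 3: A_1..A_3: k=1: 0+3120+22·30·4=5760; k=2: 17160+0+22·26·4=19448 → min 5760 | A_2..A_4: k=2: 0+3744+30·26·36=31824; k=3: 3120+0+30·4·36=7440 → min 7440.
Length 4: A_1..A_4: k=1: 0+7440+22·30·36=31200; k=2: 17160+3744+22·26·36=41496; k=3: 5760+0+22·4·36=8928 → min 8928.
Optimal order: ((A_1 · (A_2 · A_3)) · A_4) with cost 8928.

8928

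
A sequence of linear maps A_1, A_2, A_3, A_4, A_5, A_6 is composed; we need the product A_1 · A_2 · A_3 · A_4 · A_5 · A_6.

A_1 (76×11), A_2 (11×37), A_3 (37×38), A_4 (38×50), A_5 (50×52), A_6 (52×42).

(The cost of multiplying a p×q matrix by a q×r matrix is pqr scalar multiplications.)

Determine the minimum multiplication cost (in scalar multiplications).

Adjacent pairs: A_1A_2 = 76·11·37 = 30932; A_2A_3 = 11·37·38 = 15466; A_3A_4 = 37·38·50 = 70300; A_4A_5 = 38·50·52 = 98800; A_5A_6 = 50·52·42 = 109200.
Length 3: A_1..A_3: k=1: 0+15466+76·11·38=47234; k=2: 30932+0+76·37·38=137788 → min 47234 | A_2..A_4: k=2: 0+70300+11·37·50=90650; k=3: 15466+0+11·38·50=36366 → min 36366 | A_3..A_5: k=3: 0+98800+37·38·52=171912; k=4: 70300+0+37·50·52=166500 → min 166500 | A_4..A_6: k=4: 0+109200+38·50·42=189000; k=5: 98800+0+38·52·42=181792 → min 181792.
Length 4: A_1..A_4: k=1: 0+36366+76·11·50=78166; k=2: 30932+70300+76·37·50=241832; k=3: 47234+0+76·38·50=191634 → min 78166 | A_2..A_5: k=2: 0+166500+11·37·52=187664; k=3: 15466+98800+11·38·52=136002; k=4: 36366+0+11·50·52=64966 → min 64966 | A_3..A_6: k=3: 0+181792+37·38·42=240844; k=4: 70300+109200+37·50·42=257200; k=5: 166500+0+37·52·42=247308 → min 240844.
Length 5: A_1..A_5: k=1: 0+64966+76·11·52=108438; k=2: 30932+166500+76·37·52=343656; k=3: 47234+98800+76·38·52=296210; k=4: 78166+0+76·50·52=275766 → min 108438 | A_2..A_6: k=2: 0+240844+11·37·42=257938; k=3: 15466+181792+11·38·42=214814; k=4: 36366+109200+11·50·42=168666; k=5: 64966+0+11·52·42=88990 → min 88990.
Length 6: A_1..A_6: k=1: 0+88990+76·11·42=124102; k=2: 30932+240844+76·37·42=389880; k=3: 47234+181792+76·38·42=350322; k=4: 78166+109200+76·50·42=346966; k=5: 108438+0+76·52·42=274422 → min 124102.
Optimal order: (A_1 · ((((A_2 · A_3) · A_4) · A_5) · A_6)) with cost 124102.

124102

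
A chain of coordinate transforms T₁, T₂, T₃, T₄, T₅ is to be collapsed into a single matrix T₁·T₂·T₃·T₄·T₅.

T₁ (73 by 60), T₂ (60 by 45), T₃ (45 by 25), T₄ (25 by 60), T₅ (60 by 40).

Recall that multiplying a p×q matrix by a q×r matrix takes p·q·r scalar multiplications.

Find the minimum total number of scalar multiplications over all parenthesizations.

Adjacent pairs: T₁T₂ = 73·60·45 = 197100; T₂T₃ = 60·45·25 = 67500; T₃T₄ = 45·25·60 = 67500; T₄T₅ = 25·60·40 = 60000.
Length 3: T₁..T₃: k=1: 0+67500+73·60·25=177000; k=2: 197100+0+73·45·25=279225 → min 177000 | T₂..T₄: k=2: 0+67500+60·45·60=229500; k=3: 67500+0+60·25·60=157500 → min 157500 | T₃..T₅: k=3: 0+60000+45·25·40=105000; k=4: 67500+0+45·60·40=175500 → min 105000.
Length 4: T₁..T₄: k=1: 0+157500+73·60·60=420300; k=2: 197100+67500+73·45·60=461700; k=3: 177000+0+73·25·60=286500 → min 286500 | T₂..T₅: k=2: 0+105000+60·45·40=213000; k=3: 67500+60000+60·25·40=187500; k=4: 157500+0+60·60·40=301500 → min 187500.
Length 5: T₁..T₅: k=1: 0+187500+73·60·40=362700; k=2: 197100+105000+73·45·40=433500; k=3: 177000+60000+73·25·40=310000; k=4: 286500+0+73·60·40=461700 → min 310000.
Optimal order: ((T₁·(T₂·T₃))·(T₄·T₅)) with cost 310000.

310000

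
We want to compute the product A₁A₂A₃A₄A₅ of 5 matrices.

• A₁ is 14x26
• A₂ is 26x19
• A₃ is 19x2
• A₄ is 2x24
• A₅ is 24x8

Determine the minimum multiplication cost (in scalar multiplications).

Adjacent pairs: A₁A₂ = 14·26·19 = 6916; A₂A₃ = 26·19·2 = 988; A₃A₄ = 19·2·24 = 912; A₄A₅ = 2·24·8 = 384.
Length 3: A₁..A₃: k=1: 0+988+14·26·2=1716; k=2: 6916+0+14·19·2=7448 → min 1716 | A₂..A₄: k=2: 0+912+26·19·24=12768; k=3: 988+0+26·2·24=2236 → min 2236 | A₃..A₅: k=3: 0+384+19·2·8=688; k=4: 912+0+19·24·8=4560 → min 688.
Length 4: A₁..A₄: k=1: 0+2236+14·26·24=10972; k=2: 6916+912+14·19·24=14212; k=3: 1716+0+14·2·24=2388 → min 2388 | A₂..A₅: k=2: 0+688+26·19·8=4640; k=3: 988+384+26·2·8=1788; k=4: 2236+0+26·24·8=7228 → min 1788.
Length 5: A₁..A₅: k=1: 0+1788+14·26·8=4700; k=2: 6916+688+14·19·8=9732; k=3: 1716+384+14·2·8=2324; k=4: 2388+0+14·24·8=5076 → min 2324.
Optimal order: ((A₁(A₂A₃))(A₄A₅)) with cost 2324.

2324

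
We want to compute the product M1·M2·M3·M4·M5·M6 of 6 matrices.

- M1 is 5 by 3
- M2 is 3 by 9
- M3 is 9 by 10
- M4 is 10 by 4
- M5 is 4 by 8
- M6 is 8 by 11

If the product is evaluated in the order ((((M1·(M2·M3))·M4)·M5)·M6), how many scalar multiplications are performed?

1220

(M2·M3): 3×9 by 9×10 → 3×10, cost 3·9·10 = 270
(M1·(M2·M3)): 5×3 by 3×10 → 5×10, cost 5·3·10 = 150; cumulative 420
((M1·(M2·M3))·M4): 5×10 by 10×4 → 5×4, cost 5·10·4 = 200; cumulative 620
(((M1·(M2·M3))·M4)·M5): 5×4 by 4×8 → 5×8, cost 5·4·8 = 160; cumulative 780
((((M1·(M2·M3))·M4)·M5)·M6): 5×8 by 8×11 → 5×11, cost 5·8·11 = 440; cumulative 1220
Total: 1220 scalar multiplications.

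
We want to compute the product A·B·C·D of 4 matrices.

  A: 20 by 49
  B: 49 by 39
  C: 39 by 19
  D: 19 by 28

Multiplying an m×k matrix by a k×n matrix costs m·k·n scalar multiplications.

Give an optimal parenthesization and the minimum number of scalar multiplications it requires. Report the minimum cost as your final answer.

Adjacent pairs: AB = 20·49·39 = 38220; BC = 49·39·19 = 36309; CD = 39·19·28 = 20748.
Length 3: A..C: k=1: 0+36309+20·49·19=54929; k=2: 38220+0+20·39·19=53040 → min 53040 | B..D: k=2: 0+20748+49·39·28=74256; k=3: 36309+0+49·19·28=62377 → min 62377.
Length 4: A..D: k=1: 0+62377+20·49·28=89817; k=2: 38220+20748+20·39·28=80808; k=3: 53040+0+20·19·28=63680 → min 63680.
Optimal parenthesization: (((A·B)·C)·D) with cost 63680.

63680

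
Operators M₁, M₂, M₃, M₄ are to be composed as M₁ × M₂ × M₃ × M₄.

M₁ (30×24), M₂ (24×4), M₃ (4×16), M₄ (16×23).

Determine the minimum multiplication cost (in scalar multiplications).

7112

Adjacent pairs: M₁M₂ = 30·24·4 = 2880; M₂M₃ = 24·4·16 = 1536; M₃M₄ = 4·16·23 = 1472.
Length 3: M₁..M₃: k=1: 0+1536+30·24·16=13056; k=2: 2880+0+30·4·16=4800 → min 4800 | M₂..M₄: k=2: 0+1472+24·4·23=3680; k=3: 1536+0+24·16·23=10368 → min 3680.
Length 4: M₁..M₄: k=1: 0+3680+30·24·23=20240; k=2: 2880+1472+30·4·23=7112; k=3: 4800+0+30·16·23=15840 → min 7112.
Optimal order: ((M₁ × M₂) × (M₃ × M₄)) with cost 7112.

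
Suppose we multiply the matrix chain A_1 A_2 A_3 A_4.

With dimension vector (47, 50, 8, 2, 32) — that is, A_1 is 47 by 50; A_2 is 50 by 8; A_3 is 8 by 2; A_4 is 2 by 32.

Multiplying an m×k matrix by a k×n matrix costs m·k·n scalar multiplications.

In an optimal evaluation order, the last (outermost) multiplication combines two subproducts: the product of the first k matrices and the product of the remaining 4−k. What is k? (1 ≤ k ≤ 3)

3

Adjacent pairs: A_1A_2 = 47·50·8 = 18800; A_2A_3 = 50·8·2 = 800; A_3A_4 = 8·2·32 = 512.
Length 3: A_1..A_3: k=1: 0+800+47·50·2=5500; k=2: 18800+0+47·8·2=19552 → min 5500 | A_2..A_4: k=2: 0+512+50·8·32=13312; k=3: 800+0+50·2·32=4000 → min 4000.
Top-level splits: k=1: (A_1..A_1)·(A_2..A_4) → 0+4000+47·50·32 = 79200; k=2: (A_1..A_2)·(A_3..A_4) → 18800+512+47·8·32 = 31344; k=3: (A_1..A_3)·(A_4..A_4) → 5500+0+47·2·32 = 8508.
Best split is after A_3, i.e. k = 3.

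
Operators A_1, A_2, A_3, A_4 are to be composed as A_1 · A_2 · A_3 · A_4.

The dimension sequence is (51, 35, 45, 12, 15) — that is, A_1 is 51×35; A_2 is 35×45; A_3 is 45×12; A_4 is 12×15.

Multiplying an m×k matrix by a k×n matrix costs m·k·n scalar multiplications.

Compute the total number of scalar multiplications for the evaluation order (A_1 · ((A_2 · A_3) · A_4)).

51975

(A_2 · A_3): 35×45 by 45×12 → 35×12, cost 35·45·12 = 18900
((A_2 · A_3) · A_4): 35×12 by 12×15 → 35×15, cost 35·12·15 = 6300; cumulative 25200
(A_1 · ((A_2 · A_3) · A_4)): 51×35 by 35×15 → 51×15, cost 51·35·15 = 26775; cumulative 51975
Total: 51975 scalar multiplications.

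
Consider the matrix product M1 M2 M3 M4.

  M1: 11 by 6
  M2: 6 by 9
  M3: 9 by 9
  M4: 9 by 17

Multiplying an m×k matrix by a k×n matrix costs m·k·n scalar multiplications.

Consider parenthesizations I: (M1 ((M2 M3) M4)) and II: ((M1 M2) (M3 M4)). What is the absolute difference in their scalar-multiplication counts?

Order I = (M1 ((M2 M3) M4)): (M2 M3): 6×9 by 9×9 → 6×9, cost 6·9·9 = 486; ((M2 M3) M4): 6×9 by 9×17 → 6×17, cost 6·9·17 = 918; cumulative 1404; (M1 ((M2 M3) M4)): 11×6 by 6×17 → 11×17, cost 11·6·17 = 1122; cumulative 2526. Total 2526.
Order II = ((M1 M2) (M3 M4)): (M1 M2): 11×6 by 6×9 → 11×9, cost 11·6·9 = 594; (M3 M4): 9×9 by 9×17 → 9×17, cost 9·9·17 = 1377; ((M1 M2) (M3 M4)): 11×9 by 9×17 → 11×17, cost 11·9·17 = 1683; cumulative 3654. Total 3654.
Difference: |2526 − 3654| = 1128.

1128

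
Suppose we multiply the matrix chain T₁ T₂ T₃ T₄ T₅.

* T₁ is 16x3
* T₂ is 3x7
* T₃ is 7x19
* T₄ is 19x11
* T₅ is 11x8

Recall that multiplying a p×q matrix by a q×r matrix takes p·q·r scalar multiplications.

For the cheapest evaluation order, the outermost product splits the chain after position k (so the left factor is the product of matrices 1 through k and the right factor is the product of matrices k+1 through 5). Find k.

Adjacent pairs: T₁T₂ = 16·3·7 = 336; T₂T₃ = 3·7·19 = 399; T₃T₄ = 7·19·11 = 1463; T₄T₅ = 19·11·8 = 1672.
Length 3: T₁..T₃: k=1: 0+399+16·3·19=1311; k=2: 336+0+16·7·19=2464 → min 1311 | T₂..T₄: k=2: 0+1463+3·7·11=1694; k=3: 399+0+3·19·11=1026 → min 1026 | T₃..T₅: k=3: 0+1672+7·19·8=2736; k=4: 1463+0+7·11·8=2079 → min 2079.
Length 4: T₁..T₄: k=1: 0+1026+16·3·11=1554; k=2: 336+1463+16·7·11=3031; k=3: 1311+0+16·19·11=4655 → min 1554 | T₂..T₅: k=2: 0+2079+3·7·8=2247; k=3: 399+1672+3·19·8=2527; k=4: 1026+0+3·11·8=1290 → min 1290.
Top-level splits: k=1: (T₁..T₁)·(T₂..T₅) → 0+1290+16·3·8 = 1674; k=2: (T₁..T₂)·(T₃..T₅) → 336+2079+16·7·8 = 3311; k=3: (T₁..T₃)·(T₄..T₅) → 1311+1672+16·19·8 = 5415; k=4: (T₁..T₄)·(T₅..T₅) → 1554+0+16·11·8 = 2962.
Best split is after T₁, i.e. k = 1.

1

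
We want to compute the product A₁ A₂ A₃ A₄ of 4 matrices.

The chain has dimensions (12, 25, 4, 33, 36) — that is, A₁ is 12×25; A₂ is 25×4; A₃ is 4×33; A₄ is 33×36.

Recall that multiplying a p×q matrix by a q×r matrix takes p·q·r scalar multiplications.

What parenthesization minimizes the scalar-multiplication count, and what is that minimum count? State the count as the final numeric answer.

7680

Adjacent pairs: A₁A₂ = 12·25·4 = 1200; A₂A₃ = 25·4·33 = 3300; A₃A₄ = 4·33·36 = 4752.
Length 3: A₁..A₃: k=1: 0+3300+12·25·33=13200; k=2: 1200+0+12·4·33=2784 → min 2784 | A₂..A₄: k=2: 0+4752+25·4·36=8352; k=3: 3300+0+25·33·36=33000 → min 8352.
Length 4: A₁..A₄: k=1: 0+8352+12·25·36=19152; k=2: 1200+4752+12·4·36=7680; k=3: 2784+0+12·33·36=17040 → min 7680.
Optimal parenthesization: ((A₁ A₂) (A₃ A₄)) with cost 7680.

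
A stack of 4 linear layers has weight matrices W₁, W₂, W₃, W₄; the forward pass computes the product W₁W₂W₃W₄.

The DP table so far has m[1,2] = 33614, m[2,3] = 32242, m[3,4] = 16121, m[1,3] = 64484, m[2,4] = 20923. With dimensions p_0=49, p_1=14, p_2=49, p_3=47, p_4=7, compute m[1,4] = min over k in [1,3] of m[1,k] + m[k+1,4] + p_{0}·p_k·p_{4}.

25725

m[1,4] = min over k∈[1,3] of m[1,k]+m[k+1,4]+p_{0}·p_k·p_{4}.
k=1: 0 + 20923 + 49·14·7 = 25725; k=2: 33614 + 16121 + 49·49·7 = 66542; k=3: 64484 + 0 + 49·47·7 = 80605.
Minimum: 25725 at k=1.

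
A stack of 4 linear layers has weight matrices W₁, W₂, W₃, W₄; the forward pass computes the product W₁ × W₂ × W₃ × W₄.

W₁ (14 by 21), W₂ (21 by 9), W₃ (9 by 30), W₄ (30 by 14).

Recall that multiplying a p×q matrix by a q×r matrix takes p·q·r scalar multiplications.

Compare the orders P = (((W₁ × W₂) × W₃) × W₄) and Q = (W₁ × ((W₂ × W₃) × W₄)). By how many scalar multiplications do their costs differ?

6300

Order P = (((W₁ × W₂) × W₃) × W₄): (W₁ × W₂): 14×21 by 21×9 → 14×9, cost 14·21·9 = 2646; ((W₁ × W₂) × W₃): 14×9 by 9×30 → 14×30, cost 14·9·30 = 3780; cumulative 6426; (((W₁ × W₂) × W₃) × W₄): 14×30 by 30×14 → 14×14, cost 14·30·14 = 5880; cumulative 12306. Total 12306.
Order Q = (W₁ × ((W₂ × W₃) × W₄)): (W₂ × W₃): 21×9 by 9×30 → 21×30, cost 21·9·30 = 5670; ((W₂ × W₃) × W₄): 21×30 by 30×14 → 21×14, cost 21·30·14 = 8820; cumulative 14490; (W₁ × ((W₂ × W₃) × W₄)): 14×21 by 21×14 → 14×14, cost 14·21·14 = 4116; cumulative 18606. Total 18606.
Difference: |12306 − 18606| = 6300.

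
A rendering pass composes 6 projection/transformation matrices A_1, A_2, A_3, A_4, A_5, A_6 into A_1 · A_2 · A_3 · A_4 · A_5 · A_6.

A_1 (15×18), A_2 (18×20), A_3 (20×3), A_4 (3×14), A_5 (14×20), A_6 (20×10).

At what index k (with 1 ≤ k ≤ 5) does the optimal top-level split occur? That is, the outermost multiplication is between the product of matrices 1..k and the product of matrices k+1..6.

3

Adjacent pairs: A_1A_2 = 15·18·20 = 5400; A_2A_3 = 18·20·3 = 1080; A_3A_4 = 20·3·14 = 840; A_4A_5 = 3·14·20 = 840; A_5A_6 = 14·20·10 = 2800.
Length 3: A_1..A_3: k=1: 0+1080+15·18·3=1890; k=2: 5400+0+15·20·3=6300 → min 1890 | A_2..A_4: k=2: 0+840+18·20·14=5880; k=3: 1080+0+18·3·14=1836 → min 1836 | A_3..A_5: k=3: 0+840+20·3·20=2040; k=4: 840+0+20·14·20=6440 → min 2040 | A_4..A_6: k=4: 0+2800+3·14·10=3220; k=5: 840+0+3·20·10=1440 → min 1440.
Length 4: A_1..A_4: k=1: 0+1836+15·18·14=5616; k=2: 5400+840+15·20·14=10440; k=3: 1890+0+15·3·14=2520 → min 2520 | A_2..A_5: k=2: 0+2040+18·20·20=9240; k=3: 1080+840+18·3·20=3000; k=4: 1836+0+18·14·20=6876 → min 3000 | A_3..A_6: k=3: 0+1440+20·3·10=2040; k=4: 840+2800+20·14·10=6440; k=5: 2040+0+20·20·10=6040 → min 2040.
Length 5: A_1..A_5: k=1: 0+3000+15·18·20=8400; k=2: 5400+2040+15·20·20=13440; k=3: 1890+840+15·3·20=3630; k=4: 2520+0+15·14·20=6720 → min 3630 | A_2..A_6: k=2: 0+2040+18·20·10=5640; k=3: 1080+1440+18·3·10=3060; k=4: 1836+2800+18·14·10=7156; k=5: 3000+0+18·20·10=6600 → min 3060.
Top-level splits: k=1: (A_1..A_1)·(A_2..A_6) → 0+3060+15·18·10 = 5760; k=2: (A_1..A_2)·(A_3..A_6) → 5400+2040+15·20·10 = 10440; k=3: (A_1..A_3)·(A_4..A_6) → 1890+1440+15·3·10 = 3780; k=4: (A_1..A_4)·(A_5..A_6) → 2520+2800+15·14·10 = 7420; k=5: (A_1..A_5)·(A_6..A_6) → 3630+0+15·20·10 = 6630.
Best split is after A_3, i.e. k = 3.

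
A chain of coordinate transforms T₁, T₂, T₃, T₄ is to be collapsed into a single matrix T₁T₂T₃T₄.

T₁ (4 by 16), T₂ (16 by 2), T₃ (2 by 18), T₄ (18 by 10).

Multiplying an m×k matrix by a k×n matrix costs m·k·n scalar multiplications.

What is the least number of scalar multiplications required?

Adjacent pairs: T₁T₂ = 4·16·2 = 128; T₂T₃ = 16·2·18 = 576; T₃T₄ = 2·18·10 = 360.
Length 3: T₁..T₃: k=1: 0+576+4·16·18=1728; k=2: 128+0+4·2·18=272 → min 272 | T₂..T₄: k=2: 0+360+16·2·10=680; k=3: 576+0+16·18·10=3456 → min 680.
Length 4: T₁..T₄: k=1: 0+680+4·16·10=1320; k=2: 128+360+4·2·10=568; k=3: 272+0+4·18·10=992 → min 568.
Optimal order: ((T₁T₂)(T₃T₄)) with cost 568.

568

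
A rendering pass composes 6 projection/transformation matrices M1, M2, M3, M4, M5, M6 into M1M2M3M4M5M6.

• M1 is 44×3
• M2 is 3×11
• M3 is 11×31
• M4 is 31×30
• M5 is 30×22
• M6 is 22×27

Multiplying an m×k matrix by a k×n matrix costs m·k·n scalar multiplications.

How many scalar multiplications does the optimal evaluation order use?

11139

Adjacent pairs: M1M2 = 44·3·11 = 1452; M2M3 = 3·11·31 = 1023; M3M4 = 11·31·30 = 10230; M4M5 = 31·30·22 = 20460; M5M6 = 30·22·27 = 17820.
Length 3: M1..M3: k=1: 0+1023+44·3·31=5115; k=2: 1452+0+44·11·31=16456 → min 5115 | M2..M4: k=2: 0+10230+3·11·30=11220; k=3: 1023+0+3·31·30=3813 → min 3813 | M3..M5: k=3: 0+20460+11·31·22=27962; k=4: 10230+0+11·30·22=17490 → min 17490 | M4..M6: k=4: 0+17820+31·30·27=42930; k=5: 20460+0+31·22·27=38874 → min 38874.
Length 4: M1..M4: k=1: 0+3813+44·3·30=7773; k=2: 1452+10230+44·11·30=26202; k=3: 5115+0+44·31·30=46035 → min 7773 | M2..M5: k=2: 0+17490+3·11·22=18216; k=3: 1023+20460+3·31·22=23529; k=4: 3813+0+3·30·22=5793 → min 5793 | M3..M6: k=3: 0+38874+11·31·27=48081; k=4: 10230+17820+11·30·27=36960; k=5: 17490+0+11·22·27=24024 → min 24024.
Length 5: M1..M5: k=1: 0+5793+44·3·22=8697; k=2: 1452+17490+44·11·22=29590; k=3: 5115+20460+44·31·22=55583; k=4: 7773+0+44·30·22=36813 → min 8697 | M2..M6: k=2: 0+24024+3·11·27=24915; k=3: 1023+38874+3·31·27=42408; k=4: 3813+17820+3·30·27=24063; k=5: 5793+0+3·22·27=7575 → min 7575.
Length 6: M1..M6: k=1: 0+7575+44·3·27=11139; k=2: 1452+24024+44·11·27=38544; k=3: 5115+38874+44·31·27=80817; k=4: 7773+17820+44·30·27=61233; k=5: 8697+0+44·22·27=34833 → min 11139.
Optimal order: (M1((((M2M3)M4)M5)M6)) with cost 11139.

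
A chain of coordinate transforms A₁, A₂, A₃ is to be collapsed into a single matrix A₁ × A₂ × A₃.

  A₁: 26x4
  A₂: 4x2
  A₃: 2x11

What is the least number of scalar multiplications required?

Order (A₁ × (A₂ × A₃)): (A₂ × A₃): 4×2 by 2×11 → 4×11, cost 4·2·11 = 88; (A₁ × (A₂ × A₃)): 26×4 by 4×11 → 26×11, cost 26·4·11 = 1144; cumulative 1232. Total 1232.
Order ((A₁ × A₂) × A₃): (A₁ × A₂): 26×4 by 4×2 → 26×2, cost 26·4·2 = 208; ((A₁ × A₂) × A₃): 26×2 by 2×11 → 26×11, cost 26·2·11 = 572; cumulative 780. Total 780.
Minimum: 780.

780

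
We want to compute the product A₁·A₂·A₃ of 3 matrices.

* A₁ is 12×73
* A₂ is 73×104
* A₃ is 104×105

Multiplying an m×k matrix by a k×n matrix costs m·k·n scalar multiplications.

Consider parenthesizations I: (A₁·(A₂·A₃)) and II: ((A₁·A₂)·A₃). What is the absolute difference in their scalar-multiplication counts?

Order I = (A₁·(A₂·A₃)): (A₂·A₃): 73×104 by 104×105 → 73×105, cost 73·104·105 = 797160; (A₁·(A₂·A₃)): 12×73 by 73×105 → 12×105, cost 12·73·105 = 91980; cumulative 889140. Total 889140.
Order II = ((A₁·A₂)·A₃): (A₁·A₂): 12×73 by 73×104 → 12×104, cost 12·73·104 = 91104; ((A₁·A₂)·A₃): 12×104 by 104×105 → 12×105, cost 12·104·105 = 131040; cumulative 222144. Total 222144.
Difference: |889140 − 222144| = 666996.

666996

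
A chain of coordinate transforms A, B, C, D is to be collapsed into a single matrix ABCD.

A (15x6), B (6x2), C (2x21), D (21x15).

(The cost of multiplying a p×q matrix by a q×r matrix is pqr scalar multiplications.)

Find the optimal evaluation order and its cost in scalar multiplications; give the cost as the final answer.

Adjacent pairs: AB = 15·6·2 = 180; BC = 6·2·21 = 252; CD = 2·21·15 = 630.
Length 3: A..C: k=1: 0+252+15·6·21=2142; k=2: 180+0+15·2·21=810 → min 810 | B..D: k=2: 0+630+6·2·15=810; k=3: 252+0+6·21·15=2142 → min 810.
Length 4: A..D: k=1: 0+810+15·6·15=2160; k=2: 180+630+15·2·15=1260; k=3: 810+0+15·21·15=5535 → min 1260.
Optimal parenthesization: ((AB)(CD)) with cost 1260.

1260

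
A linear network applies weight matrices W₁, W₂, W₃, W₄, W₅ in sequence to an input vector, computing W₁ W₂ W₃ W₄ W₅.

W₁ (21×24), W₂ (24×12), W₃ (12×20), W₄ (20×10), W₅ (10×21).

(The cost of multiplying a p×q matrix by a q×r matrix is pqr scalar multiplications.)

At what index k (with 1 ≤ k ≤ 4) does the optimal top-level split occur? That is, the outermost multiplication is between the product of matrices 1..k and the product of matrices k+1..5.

Adjacent pairs: W₁W₂ = 21·24·12 = 6048; W₂W₃ = 24·12·20 = 5760; W₃W₄ = 12·20·10 = 2400; W₄W₅ = 20·10·21 = 4200.
Length 3: W₁..W₃: k=1: 0+5760+21·24·20=15840; k=2: 6048+0+21·12·20=11088 → min 11088 | W₂..W₄: k=2: 0+2400+24·12·10=5280; k=3: 5760+0+24·20·10=10560 → min 5280 | W₃..W₅: k=3: 0+4200+12·20·21=9240; k=4: 2400+0+12·10·21=4920 → min 4920.
Length 4: W₁..W₄: k=1: 0+5280+21·24·10=10320; k=2: 6048+2400+21·12·10=10968; k=3: 11088+0+21·20·10=15288 → min 10320 | W₂..W₅: k=2: 0+4920+24·12·21=10968; k=3: 5760+4200+24·20·21=20040; k=4: 5280+0+24·10·21=10320 → min 10320.
Top-level splits: k=1: (W₁..W₁)·(W₂..W₅) → 0+10320+21·24·21 = 20904; k=2: (W₁..W₂)·(W₃..W₅) → 6048+4920+21·12·21 = 16260; k=3: (W₁..W₃)·(W₄..W₅) → 11088+4200+21·20·21 = 24108; k=4: (W₁..W₄)·(W₅..W₅) → 10320+0+21·10·21 = 14730.
Best split is after W₄, i.e. k = 4.

4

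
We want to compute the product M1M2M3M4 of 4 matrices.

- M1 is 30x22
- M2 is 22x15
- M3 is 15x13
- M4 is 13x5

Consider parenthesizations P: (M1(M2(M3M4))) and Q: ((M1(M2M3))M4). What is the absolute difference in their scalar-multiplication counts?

8895

Order P = (M1(M2(M3M4))): (M3M4): 15×13 by 13×5 → 15×5, cost 15·13·5 = 975; (M2(M3M4)): 22×15 by 15×5 → 22×5, cost 22·15·5 = 1650; cumulative 2625; (M1(M2(M3M4))): 30×22 by 22×5 → 30×5, cost 30·22·5 = 3300; cumulative 5925. Total 5925.
Order Q = ((M1(M2M3))M4): (M2M3): 22×15 by 15×13 → 22×13, cost 22·15·13 = 4290; (M1(M2M3)): 30×22 by 22×13 → 30×13, cost 30·22·13 = 8580; cumulative 12870; ((M1(M2M3))M4): 30×13 by 13×5 → 30×5, cost 30·13·5 = 1950; cumulative 14820. Total 14820.
Difference: |5925 − 14820| = 8895.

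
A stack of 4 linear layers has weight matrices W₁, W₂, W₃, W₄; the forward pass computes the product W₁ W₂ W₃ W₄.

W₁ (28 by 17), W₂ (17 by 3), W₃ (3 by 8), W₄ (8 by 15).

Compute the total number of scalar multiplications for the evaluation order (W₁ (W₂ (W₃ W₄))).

(W₃ W₄): 3×8 by 8×15 → 3×15, cost 3·8·15 = 360
(W₂ (W₃ W₄)): 17×3 by 3×15 → 17×15, cost 17·3·15 = 765; cumulative 1125
(W₁ (W₂ (W₃ W₄))): 28×17 by 17×15 → 28×15, cost 28·17·15 = 7140; cumulative 8265
Total: 8265 scalar multiplications.

8265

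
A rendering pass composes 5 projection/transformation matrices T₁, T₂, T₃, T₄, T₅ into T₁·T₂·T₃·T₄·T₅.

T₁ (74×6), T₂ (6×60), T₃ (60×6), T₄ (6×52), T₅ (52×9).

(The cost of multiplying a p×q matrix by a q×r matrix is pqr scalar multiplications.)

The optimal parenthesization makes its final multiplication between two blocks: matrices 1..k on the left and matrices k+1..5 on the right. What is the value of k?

Adjacent pairs: T₁T₂ = 74·6·60 = 26640; T₂T₃ = 6·60·6 = 2160; T₃T₄ = 60·6·52 = 18720; T₄T₅ = 6·52·9 = 2808.
Length 3: T₁..T₃: k=1: 0+2160+74·6·6=4824; k=2: 26640+0+74·60·6=53280 → min 4824 | T₂..T₄: k=2: 0+18720+6·60·52=37440; k=3: 2160+0+6·6·52=4032 → min 4032 | T₃..T₅: k=3: 0+2808+60·6·9=6048; k=4: 18720+0+60·52·9=46800 → min 6048.
Length 4: T₁..T₄: k=1: 0+4032+74·6·52=27120; k=2: 26640+18720+74·60·52=276240; k=3: 4824+0+74·6·52=27912 → min 27120 | T₂..T₅: k=2: 0+6048+6·60·9=9288; k=3: 2160+2808+6·6·9=5292; k=4: 4032+0+6·52·9=6840 → min 5292.
Top-level splits: k=1: (T₁..T₁)·(T₂..T₅) → 0+5292+74·6·9 = 9288; k=2: (T₁..T₂)·(T₃..T₅) → 26640+6048+74·60·9 = 72648; k=3: (T₁..T₃)·(T₄..T₅) → 4824+2808+74·6·9 = 11628; k=4: (T₁..T₄)·(T₅..T₅) → 27120+0+74·52·9 = 61752.
Best split is after T₁, i.e. k = 1.

1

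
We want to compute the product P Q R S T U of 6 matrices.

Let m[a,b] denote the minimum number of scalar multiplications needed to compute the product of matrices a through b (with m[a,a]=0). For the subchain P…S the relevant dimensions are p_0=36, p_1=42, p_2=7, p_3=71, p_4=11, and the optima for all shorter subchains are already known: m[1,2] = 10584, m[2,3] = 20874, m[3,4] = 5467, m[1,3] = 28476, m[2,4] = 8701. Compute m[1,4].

m[1,4] = min over k∈[1,3] of m[1,k]+m[k+1,4]+p_{0}·p_k·p_{4}.
k=1: 0 + 8701 + 36·42·11 = 25333; k=2: 10584 + 5467 + 36·7·11 = 18823; k=3: 28476 + 0 + 36·71·11 = 56592.
Minimum: 18823 at k=2.

18823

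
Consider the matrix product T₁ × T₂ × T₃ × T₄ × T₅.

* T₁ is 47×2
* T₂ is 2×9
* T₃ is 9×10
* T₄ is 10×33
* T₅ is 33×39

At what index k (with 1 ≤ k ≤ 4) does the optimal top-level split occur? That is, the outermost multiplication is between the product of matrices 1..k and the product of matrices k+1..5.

Adjacent pairs: T₁T₂ = 47·2·9 = 846; T₂T₃ = 2·9·10 = 180; T₃T₄ = 9·10·33 = 2970; T₄T₅ = 10·33·39 = 12870.
Length 3: T₁..T₃: k=1: 0+180+47·2·10=1120; k=2: 846+0+47·9·10=5076 → min 1120 | T₂..T₄: k=2: 0+2970+2·9·33=3564; k=3: 180+0+2·10·33=840 → min 840 | T₃..T₅: k=3: 0+12870+9·10·39=16380; k=4: 2970+0+9·33·39=14553 → min 14553.
Length 4: T₁..T₄: k=1: 0+840+47·2·33=3942; k=2: 846+2970+47·9·33=17775; k=3: 1120+0+47·10·33=16630 → min 3942 | T₂..T₅: k=2: 0+14553+2·9·39=15255; k=3: 180+12870+2·10·39=13830; k=4: 840+0+2·33·39=3414 → min 3414.
Top-level splits: k=1: (T₁..T₁)·(T₂..T₅) → 0+3414+47·2·39 = 7080; k=2: (T₁..T₂)·(T₃..T₅) → 846+14553+47·9·39 = 31896; k=3: (T₁..T₃)·(T₄..T₅) → 1120+12870+47·10·39 = 32320; k=4: (T₁..T₄)·(T₅..T₅) → 3942+0+47·33·39 = 64431.
Best split is after T₁, i.e. k = 1.

1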